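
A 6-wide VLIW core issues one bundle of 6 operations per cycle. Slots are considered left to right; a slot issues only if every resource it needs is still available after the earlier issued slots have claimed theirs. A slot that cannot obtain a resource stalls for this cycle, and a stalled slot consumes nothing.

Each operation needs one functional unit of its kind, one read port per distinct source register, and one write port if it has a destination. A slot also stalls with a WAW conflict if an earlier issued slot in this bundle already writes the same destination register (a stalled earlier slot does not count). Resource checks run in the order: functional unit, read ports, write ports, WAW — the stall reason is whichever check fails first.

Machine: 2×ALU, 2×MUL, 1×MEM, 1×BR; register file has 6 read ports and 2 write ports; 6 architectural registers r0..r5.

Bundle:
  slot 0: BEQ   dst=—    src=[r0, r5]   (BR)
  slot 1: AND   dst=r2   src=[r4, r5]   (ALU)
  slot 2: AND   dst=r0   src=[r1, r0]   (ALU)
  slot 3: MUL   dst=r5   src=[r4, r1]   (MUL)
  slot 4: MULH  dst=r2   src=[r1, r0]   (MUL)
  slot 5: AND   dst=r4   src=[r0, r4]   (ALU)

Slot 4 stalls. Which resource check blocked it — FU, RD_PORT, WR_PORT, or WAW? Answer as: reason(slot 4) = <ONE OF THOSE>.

slot 0 (BR): ISSUE — free A2,Mu2,Ld1,B0 rp4 wp2
slot 1 (ALU): ISSUE — free A1,Mu2,Ld1,B0 rp2 wp1
slot 2 (ALU): ISSUE — free A0,Mu2,Ld1,B0 rp0 wp0
slot 3 (MUL): stall RD_PORT — free A0,Mu2,Ld1,B0 rp0 wp0
slot 4 (MUL): stall RD_PORT — free A0,Mu2,Ld1,B0 rp0 wp0
slot 5 (ALU): stall FU — free A0,Mu2,Ld1,B0 rp0 wp0

reason(slot 4) = RD_PORT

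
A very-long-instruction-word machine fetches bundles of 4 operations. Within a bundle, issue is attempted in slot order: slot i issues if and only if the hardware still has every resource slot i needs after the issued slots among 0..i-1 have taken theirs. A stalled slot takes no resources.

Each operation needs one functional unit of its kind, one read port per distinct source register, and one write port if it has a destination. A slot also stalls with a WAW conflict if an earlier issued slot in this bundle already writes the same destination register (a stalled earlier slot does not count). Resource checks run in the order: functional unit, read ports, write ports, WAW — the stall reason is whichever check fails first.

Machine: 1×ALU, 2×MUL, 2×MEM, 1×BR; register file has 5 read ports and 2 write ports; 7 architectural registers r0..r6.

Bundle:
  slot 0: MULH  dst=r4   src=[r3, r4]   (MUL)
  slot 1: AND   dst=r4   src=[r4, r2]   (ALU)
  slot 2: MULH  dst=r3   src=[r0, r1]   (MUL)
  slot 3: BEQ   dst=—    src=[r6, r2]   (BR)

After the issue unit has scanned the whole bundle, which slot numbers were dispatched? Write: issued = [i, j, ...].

issued = [0, 2]

[0] MUL needs rd=2 wr=1: ok; after: ALU=1 MUL=1 MEM=2 BR=1, R=3, W=1
[1] ALU needs rd=2 wr=1: WAW; after: ALU=1 MUL=1 MEM=2 BR=1, R=3, W=1
[2] MUL needs rd=2 wr=1: ok; after: ALU=1 MUL=0 MEM=2 BR=1, R=1, W=0
[3] BR needs rd=2 wr=0: RD_PORT; after: ALU=1 MUL=0 MEM=2 BR=1, R=1, W=0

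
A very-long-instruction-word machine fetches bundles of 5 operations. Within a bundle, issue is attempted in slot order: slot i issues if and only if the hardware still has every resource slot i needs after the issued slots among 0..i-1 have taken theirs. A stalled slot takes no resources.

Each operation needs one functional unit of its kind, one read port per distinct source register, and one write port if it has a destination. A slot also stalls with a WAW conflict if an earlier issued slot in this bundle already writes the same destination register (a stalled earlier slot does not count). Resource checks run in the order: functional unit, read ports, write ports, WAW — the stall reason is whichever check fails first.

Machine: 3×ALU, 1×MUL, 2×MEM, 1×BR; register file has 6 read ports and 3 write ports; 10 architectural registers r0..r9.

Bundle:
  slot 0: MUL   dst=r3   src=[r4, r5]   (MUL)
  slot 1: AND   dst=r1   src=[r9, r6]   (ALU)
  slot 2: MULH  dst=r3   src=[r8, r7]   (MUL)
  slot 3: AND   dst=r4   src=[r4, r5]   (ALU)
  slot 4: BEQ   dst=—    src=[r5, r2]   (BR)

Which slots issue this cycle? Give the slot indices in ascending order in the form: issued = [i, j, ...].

issued = [0, 1, 3]

[0] MUL needs rd=2 wr=1: ok; after: ALU=3 MUL=0 MEM=2 BR=1, R=4, W=2
[1] ALU needs rd=2 wr=1: ok; after: ALU=2 MUL=0 MEM=2 BR=1, R=2, W=1
[2] MUL needs rd=2 wr=1: FU; after: ALU=2 MUL=0 MEM=2 BR=1, R=2, W=1
[3] ALU needs rd=2 wr=1: ok; after: ALU=1 MUL=0 MEM=2 BR=1, R=0, W=0
[4] BR needs rd=2 wr=0: RD_PORT; after: ALU=1 MUL=0 MEM=2 BR=1, R=0, W=0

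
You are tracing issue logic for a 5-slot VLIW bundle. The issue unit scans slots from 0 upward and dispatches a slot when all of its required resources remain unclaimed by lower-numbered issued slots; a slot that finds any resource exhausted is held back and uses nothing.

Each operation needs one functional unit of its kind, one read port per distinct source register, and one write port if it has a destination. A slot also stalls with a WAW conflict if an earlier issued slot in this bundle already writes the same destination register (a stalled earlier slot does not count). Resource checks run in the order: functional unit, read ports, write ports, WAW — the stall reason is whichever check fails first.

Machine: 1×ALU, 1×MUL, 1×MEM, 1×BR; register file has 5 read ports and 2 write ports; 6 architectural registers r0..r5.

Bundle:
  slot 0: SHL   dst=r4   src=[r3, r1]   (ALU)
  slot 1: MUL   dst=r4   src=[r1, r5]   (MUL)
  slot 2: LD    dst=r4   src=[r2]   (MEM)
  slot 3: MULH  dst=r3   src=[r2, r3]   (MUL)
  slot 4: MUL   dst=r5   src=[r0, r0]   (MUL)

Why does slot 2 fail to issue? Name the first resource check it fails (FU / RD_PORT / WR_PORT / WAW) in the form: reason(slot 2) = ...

reason(slot 2) = WAW

[0] ALU needs rd=2 wr=1: ok; after: ALU=0 MUL=1 MEM=1 BR=1, R=3, W=1
[1] MUL needs rd=2 wr=1: WAW; after: ALU=0 MUL=1 MEM=1 BR=1, R=3, W=1
[2] MEM needs rd=1 wr=1: WAW; after: ALU=0 MUL=1 MEM=1 BR=1, R=3, W=1
[3] MUL needs rd=2 wr=1: ok; after: ALU=0 MUL=0 MEM=1 BR=1, R=1, W=0
[4] MUL needs rd=1 wr=1: FU; after: ALU=0 MUL=0 MEM=1 BR=1, R=1, W=0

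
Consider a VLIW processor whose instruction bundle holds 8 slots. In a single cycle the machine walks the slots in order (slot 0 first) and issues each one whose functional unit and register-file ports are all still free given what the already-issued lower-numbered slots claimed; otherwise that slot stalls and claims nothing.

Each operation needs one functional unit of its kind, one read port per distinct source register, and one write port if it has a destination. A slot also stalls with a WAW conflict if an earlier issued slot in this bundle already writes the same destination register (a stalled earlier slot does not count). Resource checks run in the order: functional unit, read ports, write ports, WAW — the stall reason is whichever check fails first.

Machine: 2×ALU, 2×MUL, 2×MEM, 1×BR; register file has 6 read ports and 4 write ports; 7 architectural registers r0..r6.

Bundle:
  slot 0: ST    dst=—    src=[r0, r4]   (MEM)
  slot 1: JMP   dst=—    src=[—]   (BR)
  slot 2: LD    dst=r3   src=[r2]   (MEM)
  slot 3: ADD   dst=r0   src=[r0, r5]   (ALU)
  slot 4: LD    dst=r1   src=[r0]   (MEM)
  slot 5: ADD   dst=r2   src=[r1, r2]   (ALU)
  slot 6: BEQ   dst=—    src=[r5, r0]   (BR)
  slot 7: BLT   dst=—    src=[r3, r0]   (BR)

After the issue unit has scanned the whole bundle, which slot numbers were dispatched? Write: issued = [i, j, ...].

issued = [0, 1, 2, 3]

#0 MEM src=r0,r4 dispatched  <A:2 Mu:2 Ld:1 B:1 rd:4 wr:4>
#1 BR src=- dispatched  <A:2 Mu:2 Ld:1 B:0 rd:4 wr:4>
#2 MEM src=r2 dispatched  <A:2 Mu:2 Ld:0 B:0 rd:3 wr:3>
#3 ALU src=r0,r5 dispatched  <A:1 Mu:2 Ld:0 B:0 rd:1 wr:2>
#4 MEM src=r0 held:FU  <A:1 Mu:2 Ld:0 B:0 rd:1 wr:2>
#5 ALU src=r1,r2 held:RD_PORT  <A:1 Mu:2 Ld:0 B:0 rd:1 wr:2>
#6 BR src=r5,r0 held:FU  <A:1 Mu:2 Ld:0 B:0 rd:1 wr:2>
#7 BR src=r3,r0 held:FU  <A:1 Mu:2 Ld:0 B:0 rd:1 wr:2>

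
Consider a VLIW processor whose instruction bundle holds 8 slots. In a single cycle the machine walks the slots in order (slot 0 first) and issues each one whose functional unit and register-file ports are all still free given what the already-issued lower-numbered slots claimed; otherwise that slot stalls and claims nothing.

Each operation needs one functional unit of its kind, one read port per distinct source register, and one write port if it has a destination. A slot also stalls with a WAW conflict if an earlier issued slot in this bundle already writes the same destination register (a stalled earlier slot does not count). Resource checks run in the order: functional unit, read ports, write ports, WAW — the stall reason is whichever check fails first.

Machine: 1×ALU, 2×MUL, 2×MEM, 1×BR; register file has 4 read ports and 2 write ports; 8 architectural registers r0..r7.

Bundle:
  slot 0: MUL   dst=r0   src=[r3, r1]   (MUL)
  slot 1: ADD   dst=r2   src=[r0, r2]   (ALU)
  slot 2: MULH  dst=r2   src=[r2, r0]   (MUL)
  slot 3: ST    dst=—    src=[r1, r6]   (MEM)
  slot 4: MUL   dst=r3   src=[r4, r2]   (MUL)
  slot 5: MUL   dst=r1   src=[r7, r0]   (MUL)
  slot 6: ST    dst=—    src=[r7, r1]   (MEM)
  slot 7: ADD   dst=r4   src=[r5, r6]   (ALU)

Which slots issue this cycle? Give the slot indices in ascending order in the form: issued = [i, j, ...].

issued = [0, 1]

slot 0 (MUL): ISSUE — free A1,Mu1,Ld2,B1 rp2 wp1
slot 1 (ALU): ISSUE — free A0,Mu1,Ld2,B1 rp0 wp0
slot 2 (MUL): stall RD_PORT — free A0,Mu1,Ld2,B1 rp0 wp0
slot 3 (MEM): stall RD_PORT — free A0,Mu1,Ld2,B1 rp0 wp0
slot 4 (MUL): stall RD_PORT — free A0,Mu1,Ld2,B1 rp0 wp0
slot 5 (MUL): stall RD_PORT — free A0,Mu1,Ld2,B1 rp0 wp0
slot 6 (MEM): stall RD_PORT — free A0,Mu1,Ld2,B1 rp0 wp0
slot 7 (ALU): stall FU — free A0,Mu1,Ld2,B1 rp0 wp0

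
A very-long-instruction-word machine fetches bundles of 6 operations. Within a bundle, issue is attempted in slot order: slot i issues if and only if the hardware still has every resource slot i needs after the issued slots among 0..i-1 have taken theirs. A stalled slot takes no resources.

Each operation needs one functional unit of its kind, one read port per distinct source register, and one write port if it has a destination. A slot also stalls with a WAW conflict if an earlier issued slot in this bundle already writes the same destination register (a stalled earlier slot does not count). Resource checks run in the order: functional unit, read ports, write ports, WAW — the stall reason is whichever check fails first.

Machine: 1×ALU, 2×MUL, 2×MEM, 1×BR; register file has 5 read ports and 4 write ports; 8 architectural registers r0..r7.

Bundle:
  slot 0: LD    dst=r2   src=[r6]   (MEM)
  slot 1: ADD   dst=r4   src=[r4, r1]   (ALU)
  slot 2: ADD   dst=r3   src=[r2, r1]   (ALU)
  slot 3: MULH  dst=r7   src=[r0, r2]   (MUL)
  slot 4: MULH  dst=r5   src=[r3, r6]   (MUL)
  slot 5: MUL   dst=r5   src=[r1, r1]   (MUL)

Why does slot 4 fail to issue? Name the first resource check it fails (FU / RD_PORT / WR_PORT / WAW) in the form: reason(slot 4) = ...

reason(slot 4) = RD_PORT

  0. MEM→r2 ⇒ go  {1A/2Mu/1Ld/1B | 4r 3w}
  1. ALU→r4 ⇒ go  {0A/2Mu/1Ld/1B | 2r 2w}
  2. ALU→r3 ⇒ no(FU)  {0A/2Mu/1Ld/1B | 2r 2w}
  3. MUL→r7 ⇒ go  {0A/1Mu/1Ld/1B | 0r 1w}
  4. MUL→r5 ⇒ no(RD_PORT)  {0A/1Mu/1Ld/1B | 0r 1w}
  5. MUL→r5 ⇒ no(RD_PORT)  {0A/1Mu/1Ld/1B | 0r 1w}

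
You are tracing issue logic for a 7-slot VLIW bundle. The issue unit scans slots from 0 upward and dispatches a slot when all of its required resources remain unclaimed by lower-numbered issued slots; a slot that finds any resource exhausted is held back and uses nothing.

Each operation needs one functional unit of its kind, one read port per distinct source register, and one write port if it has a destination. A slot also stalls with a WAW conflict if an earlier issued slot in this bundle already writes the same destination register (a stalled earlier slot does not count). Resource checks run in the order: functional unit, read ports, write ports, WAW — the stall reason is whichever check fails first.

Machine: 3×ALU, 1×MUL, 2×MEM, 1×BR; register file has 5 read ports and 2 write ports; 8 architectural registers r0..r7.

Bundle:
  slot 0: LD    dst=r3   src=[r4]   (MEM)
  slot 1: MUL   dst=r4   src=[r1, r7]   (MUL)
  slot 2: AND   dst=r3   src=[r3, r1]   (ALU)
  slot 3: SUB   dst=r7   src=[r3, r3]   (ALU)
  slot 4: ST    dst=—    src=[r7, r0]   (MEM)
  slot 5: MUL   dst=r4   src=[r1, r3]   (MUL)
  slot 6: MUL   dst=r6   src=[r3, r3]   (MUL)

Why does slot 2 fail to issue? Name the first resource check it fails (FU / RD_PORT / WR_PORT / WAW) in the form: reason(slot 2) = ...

(0) want 1×MEM +1rd +1wr — yes → AL3|MU1|ME1|BR1|rd4|wr1
(1) want 1×MUL +2rd +1wr — yes → AL3|MU0|ME1|BR1|rd2|wr0
(2) want 1×ALU +2rd +1wr — WR_PORT → AL3|MU0|ME1|BR1|rd2|wr0
(3) want 1×ALU +1rd +1wr — WR_PORT → AL3|MU0|ME1|BR1|rd2|wr0
(4) want 1×MEM +2rd +0wr — yes → AL3|MU0|ME0|BR1|rd0|wr0
(5) want 1×MUL +2rd +1wr — FU → AL3|MU0|ME0|BR1|rd0|wr0
(6) want 1×MUL +1rd +1wr — FU → AL3|MU0|ME0|BR1|rd0|wr0

reason(slot 2) = WR_PORT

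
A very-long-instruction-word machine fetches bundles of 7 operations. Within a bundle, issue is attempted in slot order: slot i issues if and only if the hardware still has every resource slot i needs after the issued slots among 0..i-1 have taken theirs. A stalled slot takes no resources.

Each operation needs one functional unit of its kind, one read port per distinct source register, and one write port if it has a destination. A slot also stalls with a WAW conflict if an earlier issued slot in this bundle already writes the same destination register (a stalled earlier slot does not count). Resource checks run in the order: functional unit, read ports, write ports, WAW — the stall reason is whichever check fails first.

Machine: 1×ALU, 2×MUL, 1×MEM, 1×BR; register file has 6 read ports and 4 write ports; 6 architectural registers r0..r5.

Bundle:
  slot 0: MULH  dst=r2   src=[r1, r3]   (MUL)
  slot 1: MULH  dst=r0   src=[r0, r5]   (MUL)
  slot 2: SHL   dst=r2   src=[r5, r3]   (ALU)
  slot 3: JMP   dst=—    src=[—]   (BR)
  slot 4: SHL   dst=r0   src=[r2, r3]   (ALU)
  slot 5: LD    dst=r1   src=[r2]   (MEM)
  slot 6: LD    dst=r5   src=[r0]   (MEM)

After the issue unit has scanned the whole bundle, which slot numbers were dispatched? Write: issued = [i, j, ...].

issued = [0, 1, 3, 5]

  0. MUL→r2 ⇒ go  {1A/1Mu/1Ld/1B | 4r 3w}
  1. MUL→r0 ⇒ go  {1A/0Mu/1Ld/1B | 2r 2w}
  2. ALU→r2 ⇒ no(WAW)  {1A/0Mu/1Ld/1B | 2r 2w}
  3. BR ⇒ go  {1A/0Mu/1Ld/0B | 2r 2w}
  4. ALU→r0 ⇒ no(WAW)  {1A/0Mu/1Ld/0B | 2r 2w}
  5. MEM→r1 ⇒ go  {1A/0Mu/0Ld/0B | 1r 1w}
  6. MEM→r5 ⇒ no(FU)  {1A/0Mu/0Ld/0B | 1r 1w}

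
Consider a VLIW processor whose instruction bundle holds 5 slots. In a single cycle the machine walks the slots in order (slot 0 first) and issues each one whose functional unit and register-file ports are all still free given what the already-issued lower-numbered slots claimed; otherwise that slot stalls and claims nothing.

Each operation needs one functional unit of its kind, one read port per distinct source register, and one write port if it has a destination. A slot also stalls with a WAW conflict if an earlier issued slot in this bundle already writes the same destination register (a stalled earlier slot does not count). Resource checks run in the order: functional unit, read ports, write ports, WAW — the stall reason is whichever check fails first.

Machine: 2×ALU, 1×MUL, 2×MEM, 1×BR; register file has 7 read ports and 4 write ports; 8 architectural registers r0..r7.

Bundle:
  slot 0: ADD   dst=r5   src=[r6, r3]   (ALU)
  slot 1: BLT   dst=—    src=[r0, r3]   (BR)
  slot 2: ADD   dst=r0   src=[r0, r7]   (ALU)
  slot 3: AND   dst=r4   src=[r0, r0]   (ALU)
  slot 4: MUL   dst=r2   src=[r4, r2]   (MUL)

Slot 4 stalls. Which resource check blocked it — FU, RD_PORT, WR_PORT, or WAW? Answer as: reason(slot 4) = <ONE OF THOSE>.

[0] ALU needs rd=2 wr=1: ok; after: ALU=1 MUL=1 MEM=2 BR=1, R=5, W=3
[1] BR needs rd=2 wr=0: ok; after: ALU=1 MUL=1 MEM=2 BR=0, R=3, W=3
[2] ALU needs rd=2 wr=1: ok; after: ALU=0 MUL=1 MEM=2 BR=0, R=1, W=2
[3] ALU needs rd=1 wr=1: FU; after: ALU=0 MUL=1 MEM=2 BR=0, R=1, W=2
[4] MUL needs rd=2 wr=1: RD_PORT; after: ALU=0 MUL=1 MEM=2 BR=0, R=1, W=2

reason(slot 4) = RD_PORT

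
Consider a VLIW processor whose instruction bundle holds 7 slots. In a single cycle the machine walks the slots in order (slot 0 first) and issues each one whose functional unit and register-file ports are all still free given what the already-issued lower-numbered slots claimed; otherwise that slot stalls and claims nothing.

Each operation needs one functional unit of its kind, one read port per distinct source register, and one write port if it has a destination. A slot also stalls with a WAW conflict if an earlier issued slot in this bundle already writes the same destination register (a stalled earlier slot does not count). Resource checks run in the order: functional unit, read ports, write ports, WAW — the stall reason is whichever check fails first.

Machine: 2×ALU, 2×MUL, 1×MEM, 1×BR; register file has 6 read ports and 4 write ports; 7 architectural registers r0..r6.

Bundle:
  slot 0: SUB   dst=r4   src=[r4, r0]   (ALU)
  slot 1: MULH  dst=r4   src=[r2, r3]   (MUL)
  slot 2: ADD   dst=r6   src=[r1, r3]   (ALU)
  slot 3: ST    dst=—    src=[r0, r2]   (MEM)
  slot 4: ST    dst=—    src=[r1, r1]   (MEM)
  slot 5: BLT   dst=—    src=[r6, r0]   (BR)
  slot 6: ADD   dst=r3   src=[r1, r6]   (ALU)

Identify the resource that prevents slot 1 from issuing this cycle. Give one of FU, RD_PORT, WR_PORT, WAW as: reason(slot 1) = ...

  0. ALU→r4 ⇒ go  {1A/2Mu/1Ld/1B | 4r 3w}
  1. MUL→r4 ⇒ no(WAW)  {1A/2Mu/1Ld/1B | 4r 3w}
  2. ALU→r6 ⇒ go  {0A/2Mu/1Ld/1B | 2r 2w}
  3. MEM ⇒ go  {0A/2Mu/0Ld/1B | 0r 2w}
  4. MEM ⇒ no(FU)  {0A/2Mu/0Ld/1B | 0r 2w}
  5. BR ⇒ no(RD_PORT)  {0A/2Mu/0Ld/1B | 0r 2w}
  6. ALU→r3 ⇒ no(FU)  {0A/2Mu/0Ld/1B | 0r 2w}

reason(slot 1) = WAW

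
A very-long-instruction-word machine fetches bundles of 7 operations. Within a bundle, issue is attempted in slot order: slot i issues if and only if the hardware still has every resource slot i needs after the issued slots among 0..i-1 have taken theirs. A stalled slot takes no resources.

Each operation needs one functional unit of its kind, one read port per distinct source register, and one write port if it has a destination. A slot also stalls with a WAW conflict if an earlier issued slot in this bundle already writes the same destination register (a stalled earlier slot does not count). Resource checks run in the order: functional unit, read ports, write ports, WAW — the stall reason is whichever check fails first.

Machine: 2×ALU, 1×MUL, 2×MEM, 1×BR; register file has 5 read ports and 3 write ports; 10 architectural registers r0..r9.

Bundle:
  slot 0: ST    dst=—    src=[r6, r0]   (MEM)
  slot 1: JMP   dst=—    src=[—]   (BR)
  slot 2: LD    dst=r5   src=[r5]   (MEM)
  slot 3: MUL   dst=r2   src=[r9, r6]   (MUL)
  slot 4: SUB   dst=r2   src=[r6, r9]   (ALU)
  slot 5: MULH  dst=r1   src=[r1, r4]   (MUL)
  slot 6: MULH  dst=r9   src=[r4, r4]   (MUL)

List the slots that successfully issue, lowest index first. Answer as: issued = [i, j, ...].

issued = [0, 1, 2, 3]

[0] MEM needs rd=2 wr=0: ok; after: ALU=2 MUL=1 MEM=1 BR=1, R=3, W=3
[1] BR needs rd=0 wr=0: ok; after: ALU=2 MUL=1 MEM=1 BR=0, R=3, W=3
[2] MEM needs rd=1 wr=1: ok; after: ALU=2 MUL=1 MEM=0 BR=0, R=2, W=2
[3] MUL needs rd=2 wr=1: ok; after: ALU=2 MUL=0 MEM=0 BR=0, R=0, W=1
[4] ALU needs rd=2 wr=1: RD_PORT; after: ALU=2 MUL=0 MEM=0 BR=0, R=0, W=1
[5] MUL needs rd=2 wr=1: FU; after: ALU=2 MUL=0 MEM=0 BR=0, R=0, W=1
[6] MUL needs rd=1 wr=1: FU; after: ALU=2 MUL=0 MEM=0 BR=0, R=0, W=1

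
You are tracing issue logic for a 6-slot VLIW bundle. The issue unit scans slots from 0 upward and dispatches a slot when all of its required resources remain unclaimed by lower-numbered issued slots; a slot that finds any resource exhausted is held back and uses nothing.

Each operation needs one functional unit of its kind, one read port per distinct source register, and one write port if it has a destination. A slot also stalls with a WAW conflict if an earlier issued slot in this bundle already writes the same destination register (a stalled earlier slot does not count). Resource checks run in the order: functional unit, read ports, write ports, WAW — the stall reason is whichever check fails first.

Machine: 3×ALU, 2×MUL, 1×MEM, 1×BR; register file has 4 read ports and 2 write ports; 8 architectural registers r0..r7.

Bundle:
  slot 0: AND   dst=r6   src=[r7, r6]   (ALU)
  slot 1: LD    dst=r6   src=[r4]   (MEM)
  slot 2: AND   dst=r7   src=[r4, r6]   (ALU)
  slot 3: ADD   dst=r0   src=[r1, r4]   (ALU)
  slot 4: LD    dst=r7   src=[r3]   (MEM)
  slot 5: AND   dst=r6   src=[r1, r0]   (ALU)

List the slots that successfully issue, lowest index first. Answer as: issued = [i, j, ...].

issued = [0, 2]

(0) want 1×ALU +2rd +1wr — yes → AL2|MU2|ME1|BR1|rd2|wr1
(1) want 1×MEM +1rd +1wr — WAW → AL2|MU2|ME1|BR1|rd2|wr1
(2) want 1×ALU +2rd +1wr — yes → AL1|MU2|ME1|BR1|rd0|wr0
(3) want 1×ALU +2rd +1wr — RD_PORT → AL1|MU2|ME1|BR1|rd0|wr0
(4) want 1×MEM +1rd +1wr — RD_PORT → AL1|MU2|ME1|BR1|rd0|wr0
(5) want 1×ALU +2rd +1wr — RD_PORT → AL1|MU2|ME1|BR1|rd0|wr0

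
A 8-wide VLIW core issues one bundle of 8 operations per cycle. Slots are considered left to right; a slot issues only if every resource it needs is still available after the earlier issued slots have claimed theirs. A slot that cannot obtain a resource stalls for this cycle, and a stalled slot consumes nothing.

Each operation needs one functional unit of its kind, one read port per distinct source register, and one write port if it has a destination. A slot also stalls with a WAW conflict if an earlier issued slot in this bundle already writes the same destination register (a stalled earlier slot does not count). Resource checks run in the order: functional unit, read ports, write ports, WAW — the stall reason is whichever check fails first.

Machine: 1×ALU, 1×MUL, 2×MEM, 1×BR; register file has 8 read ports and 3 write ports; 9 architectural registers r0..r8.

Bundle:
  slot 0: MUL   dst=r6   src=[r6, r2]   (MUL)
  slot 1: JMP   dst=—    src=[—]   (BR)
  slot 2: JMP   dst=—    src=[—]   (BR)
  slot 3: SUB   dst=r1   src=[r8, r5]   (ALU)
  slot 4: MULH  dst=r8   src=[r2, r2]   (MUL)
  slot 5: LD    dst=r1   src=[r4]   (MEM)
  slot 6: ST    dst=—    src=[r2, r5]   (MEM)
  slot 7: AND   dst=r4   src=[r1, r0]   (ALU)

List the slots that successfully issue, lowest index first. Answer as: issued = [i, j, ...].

issued = [0, 1, 3, 6]

  0. MUL→r6 ⇒ go  {1A/0Mu/2Ld/1B | 6r 2w}
  1. BR ⇒ go  {1A/0Mu/2Ld/0B | 6r 2w}
  2. BR ⇒ no(FU)  {1A/0Mu/2Ld/0B | 6r 2w}
  3. ALU→r1 ⇒ go  {0A/0Mu/2Ld/0B | 4r 1w}
  4. MUL→r8 ⇒ no(FU)  {0A/0Mu/2Ld/0B | 4r 1w}
  5. MEM→r1 ⇒ no(WAW)  {0A/0Mu/2Ld/0B | 4r 1w}
  6. MEM ⇒ go  {0A/0Mu/1Ld/0B | 2r 1w}
  7. ALU→r4 ⇒ no(FU)  {0A/0Mu/1Ld/0B | 2r 1w}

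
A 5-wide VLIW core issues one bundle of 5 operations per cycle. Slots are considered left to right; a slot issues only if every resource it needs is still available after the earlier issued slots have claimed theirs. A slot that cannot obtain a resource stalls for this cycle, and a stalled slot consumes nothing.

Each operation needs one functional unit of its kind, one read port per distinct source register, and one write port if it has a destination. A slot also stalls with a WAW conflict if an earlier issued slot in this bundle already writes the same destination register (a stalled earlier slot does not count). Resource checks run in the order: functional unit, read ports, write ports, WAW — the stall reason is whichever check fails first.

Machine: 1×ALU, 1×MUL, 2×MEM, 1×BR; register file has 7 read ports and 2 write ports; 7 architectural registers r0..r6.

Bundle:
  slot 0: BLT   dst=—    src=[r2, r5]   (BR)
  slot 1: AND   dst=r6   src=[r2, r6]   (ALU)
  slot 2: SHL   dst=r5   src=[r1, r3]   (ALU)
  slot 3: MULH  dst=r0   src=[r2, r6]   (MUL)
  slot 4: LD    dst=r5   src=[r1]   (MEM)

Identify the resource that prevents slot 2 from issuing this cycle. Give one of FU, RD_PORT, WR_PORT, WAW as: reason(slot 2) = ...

reason(slot 2) = FU

slot 0 (BR): ISSUE — free A1,Mu1,Ld2,B0 rp5 wp2
slot 1 (ALU): ISSUE — free A0,Mu1,Ld2,B0 rp3 wp1
slot 2 (ALU): stall FU — free A0,Mu1,Ld2,B0 rp3 wp1
slot 3 (MUL): ISSUE — free A0,Mu0,Ld2,B0 rp1 wp0
slot 4 (MEM): stall WR_PORT — free A0,Mu0,Ld2,B0 rp1 wp0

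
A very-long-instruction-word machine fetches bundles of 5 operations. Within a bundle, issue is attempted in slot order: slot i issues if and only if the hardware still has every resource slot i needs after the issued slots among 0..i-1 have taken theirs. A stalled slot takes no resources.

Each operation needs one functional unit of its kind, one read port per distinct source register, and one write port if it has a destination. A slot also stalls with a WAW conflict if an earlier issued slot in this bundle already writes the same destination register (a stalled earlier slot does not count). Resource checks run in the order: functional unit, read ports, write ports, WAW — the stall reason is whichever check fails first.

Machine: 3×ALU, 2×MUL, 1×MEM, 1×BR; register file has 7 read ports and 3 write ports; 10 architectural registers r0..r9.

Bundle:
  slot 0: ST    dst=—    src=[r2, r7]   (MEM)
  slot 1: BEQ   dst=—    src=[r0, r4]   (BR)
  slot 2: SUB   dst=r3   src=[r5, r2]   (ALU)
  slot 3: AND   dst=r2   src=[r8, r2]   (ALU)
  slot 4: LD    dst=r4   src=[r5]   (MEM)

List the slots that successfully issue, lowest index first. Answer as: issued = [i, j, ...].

#0 MEM src=r2,r7 dispatched  <A:3 Mu:2 Ld:0 B:1 rd:5 wr:3>
#1 BR src=r0,r4 dispatched  <A:3 Mu:2 Ld:0 B:0 rd:3 wr:3>
#2 ALU src=r5,r2 dispatched  <A:2 Mu:2 Ld:0 B:0 rd:1 wr:2>
#3 ALU src=r8,r2 held:RD_PORT  <A:2 Mu:2 Ld:0 B:0 rd:1 wr:2>
#4 MEM src=r5 held:FU  <A:2 Mu:2 Ld:0 B:0 rd:1 wr:2>

issued = [0, 1, 2]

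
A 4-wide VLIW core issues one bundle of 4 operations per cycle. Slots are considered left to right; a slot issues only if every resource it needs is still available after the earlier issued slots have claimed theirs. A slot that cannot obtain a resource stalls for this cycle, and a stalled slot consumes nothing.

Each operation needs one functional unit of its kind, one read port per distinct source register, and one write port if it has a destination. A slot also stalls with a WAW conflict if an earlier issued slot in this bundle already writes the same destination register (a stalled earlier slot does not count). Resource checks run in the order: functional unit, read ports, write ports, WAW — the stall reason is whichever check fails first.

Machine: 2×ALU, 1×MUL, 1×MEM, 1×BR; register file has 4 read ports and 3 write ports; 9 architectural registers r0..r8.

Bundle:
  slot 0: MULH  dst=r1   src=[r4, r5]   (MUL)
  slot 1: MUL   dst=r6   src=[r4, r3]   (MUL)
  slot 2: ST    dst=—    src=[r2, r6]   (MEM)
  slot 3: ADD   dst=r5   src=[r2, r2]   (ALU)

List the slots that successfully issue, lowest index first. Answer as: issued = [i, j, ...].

issued = [0, 2]

(0) want 1×MUL +2rd +1wr — yes → AL2|MU0|ME1|BR1|rd2|wr2
(1) want 1×MUL +2rd +1wr — FU → AL2|MU0|ME1|BR1|rd2|wr2
(2) want 1×MEM +2rd +0wr — yes → AL2|MU0|ME0|BR1|rd0|wr2
(3) want 1×ALU +1rd +1wr — RD_PORT → AL2|MU0|ME0|BR1|rd0|wr2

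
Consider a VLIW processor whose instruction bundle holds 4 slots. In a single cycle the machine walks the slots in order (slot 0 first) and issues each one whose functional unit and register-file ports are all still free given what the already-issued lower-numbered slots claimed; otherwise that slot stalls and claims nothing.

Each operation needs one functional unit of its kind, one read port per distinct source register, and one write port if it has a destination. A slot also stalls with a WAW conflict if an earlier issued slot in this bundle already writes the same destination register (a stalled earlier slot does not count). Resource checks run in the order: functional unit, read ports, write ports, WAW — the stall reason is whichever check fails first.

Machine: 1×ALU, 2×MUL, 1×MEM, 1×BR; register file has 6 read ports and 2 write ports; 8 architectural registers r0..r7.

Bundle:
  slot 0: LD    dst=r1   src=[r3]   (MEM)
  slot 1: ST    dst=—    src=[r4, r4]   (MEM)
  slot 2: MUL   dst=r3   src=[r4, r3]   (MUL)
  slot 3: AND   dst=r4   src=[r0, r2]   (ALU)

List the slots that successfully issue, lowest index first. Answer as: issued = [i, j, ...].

issued = [0, 2]

slot 0 (MEM): ISSUE — free A1,Mu2,Ld0,B1 rp5 wp1
slot 1 (MEM): stall FU — free A1,Mu2,Ld0,B1 rp5 wp1
slot 2 (MUL): ISSUE — free A1,Mu1,Ld0,B1 rp3 wp0
slot 3 (ALU): stall WR_PORT — free A1,Mu1,Ld0,B1 rp3 wp0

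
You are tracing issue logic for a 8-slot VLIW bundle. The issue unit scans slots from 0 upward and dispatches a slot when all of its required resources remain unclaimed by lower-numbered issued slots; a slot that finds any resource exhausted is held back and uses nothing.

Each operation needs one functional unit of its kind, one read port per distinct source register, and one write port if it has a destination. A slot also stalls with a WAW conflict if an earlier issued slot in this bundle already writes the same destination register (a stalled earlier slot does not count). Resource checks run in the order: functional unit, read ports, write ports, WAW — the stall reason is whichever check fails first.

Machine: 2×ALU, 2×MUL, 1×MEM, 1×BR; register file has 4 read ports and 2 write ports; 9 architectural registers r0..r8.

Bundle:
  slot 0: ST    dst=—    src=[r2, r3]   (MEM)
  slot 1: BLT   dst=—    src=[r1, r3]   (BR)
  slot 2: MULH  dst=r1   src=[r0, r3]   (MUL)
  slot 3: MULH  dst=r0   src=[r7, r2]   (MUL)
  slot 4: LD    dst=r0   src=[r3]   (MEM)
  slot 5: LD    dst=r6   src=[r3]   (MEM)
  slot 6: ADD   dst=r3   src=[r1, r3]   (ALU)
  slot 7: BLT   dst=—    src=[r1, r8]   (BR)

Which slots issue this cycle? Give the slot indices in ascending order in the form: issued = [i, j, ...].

issued = [0, 1]

[0] MEM needs rd=2 wr=0: ok; after: ALU=2 MUL=2 MEM=0 BR=1, R=2, W=2
[1] BR needs rd=2 wr=0: ok; after: ALU=2 MUL=2 MEM=0 BR=0, R=0, W=2
[2] MUL needs rd=2 wr=1: RD_PORT; after: ALU=2 MUL=2 MEM=0 BR=0, R=0, W=2
[3] MUL needs rd=2 wr=1: RD_PORT; after: ALU=2 MUL=2 MEM=0 BR=0, R=0, W=2
[4] MEM needs rd=1 wr=1: FU; after: ALU=2 MUL=2 MEM=0 BR=0, R=0, W=2
[5] MEM needs rd=1 wr=1: FU; after: ALU=2 MUL=2 MEM=0 BR=0, R=0, W=2
[6] ALU needs rd=2 wr=1: RD_PORT; after: ALU=2 MUL=2 MEM=0 BR=0, R=0, W=2
[7] BR needs rd=2 wr=0: FU; after: ALU=2 MUL=2 MEM=0 BR=0, R=0, W=2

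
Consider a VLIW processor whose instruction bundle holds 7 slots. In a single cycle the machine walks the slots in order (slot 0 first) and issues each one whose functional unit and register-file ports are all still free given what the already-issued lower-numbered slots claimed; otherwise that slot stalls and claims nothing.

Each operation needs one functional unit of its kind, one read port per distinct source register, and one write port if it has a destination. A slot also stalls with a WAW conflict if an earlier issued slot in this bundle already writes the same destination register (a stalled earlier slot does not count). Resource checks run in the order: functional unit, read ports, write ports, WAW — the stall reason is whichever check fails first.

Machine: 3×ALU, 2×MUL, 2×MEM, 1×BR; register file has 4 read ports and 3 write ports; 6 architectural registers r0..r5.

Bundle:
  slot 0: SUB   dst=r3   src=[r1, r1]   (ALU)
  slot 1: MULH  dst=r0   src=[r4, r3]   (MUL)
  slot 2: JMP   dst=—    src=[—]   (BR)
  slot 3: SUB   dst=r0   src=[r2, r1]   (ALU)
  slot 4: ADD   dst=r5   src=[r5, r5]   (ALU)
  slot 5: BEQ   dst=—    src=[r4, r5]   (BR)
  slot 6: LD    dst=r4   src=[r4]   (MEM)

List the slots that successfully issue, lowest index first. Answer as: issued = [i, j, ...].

[0] ALU needs rd=1 wr=1: ok; after: ALU=2 MUL=2 MEM=2 BR=1, R=3, W=2
[1] MUL needs rd=2 wr=1: ok; after: ALU=2 MUL=1 MEM=2 BR=1, R=1, W=1
[2] BR needs rd=0 wr=0: ok; after: ALU=2 MUL=1 MEM=2 BR=0, R=1, W=1
[3] ALU needs rd=2 wr=1: RD_PORT; after: ALU=2 MUL=1 MEM=2 BR=0, R=1, W=1
[4] ALU needs rd=1 wr=1: ok; after: ALU=1 MUL=1 MEM=2 BR=0, R=0, W=0
[5] BR needs rd=2 wr=0: FU; after: ALU=1 MUL=1 MEM=2 BR=0, R=0, W=0
[6] MEM needs rd=1 wr=1: RD_PORT; after: ALU=1 MUL=1 MEM=2 BR=0, R=0, W=0

issued = [0, 1, 2, 4]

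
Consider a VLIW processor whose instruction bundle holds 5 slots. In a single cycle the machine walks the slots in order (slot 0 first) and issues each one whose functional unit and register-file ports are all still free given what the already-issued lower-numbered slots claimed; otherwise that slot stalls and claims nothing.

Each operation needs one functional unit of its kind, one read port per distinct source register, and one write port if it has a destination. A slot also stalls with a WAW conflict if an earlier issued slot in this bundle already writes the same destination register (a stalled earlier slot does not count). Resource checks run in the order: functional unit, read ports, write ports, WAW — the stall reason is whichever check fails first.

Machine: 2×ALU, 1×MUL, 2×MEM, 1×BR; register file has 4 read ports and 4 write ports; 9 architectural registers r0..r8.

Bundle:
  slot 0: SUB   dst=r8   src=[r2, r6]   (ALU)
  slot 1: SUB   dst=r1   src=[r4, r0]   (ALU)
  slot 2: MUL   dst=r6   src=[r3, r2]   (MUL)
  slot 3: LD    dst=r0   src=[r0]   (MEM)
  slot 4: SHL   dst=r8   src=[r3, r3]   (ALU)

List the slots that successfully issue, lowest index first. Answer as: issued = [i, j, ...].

issued = [0, 1]

(0) want 1×ALU +2rd +1wr — yes → AL1|MU1|ME2|BR1|rd2|wr3
(1) want 1×ALU +2rd +1wr — yes → AL0|MU1|ME2|BR1|rd0|wr2
(2) want 1×MUL +2rd +1wr — RD_PORT → AL0|MU1|ME2|BR1|rd0|wr2
(3) want 1×MEM +1rd +1wr — RD_PORT → AL0|MU1|ME2|BR1|rd0|wr2
(4) want 1×ALU +1rd +1wr — FU → AL0|MU1|ME2|BR1|rd0|wr2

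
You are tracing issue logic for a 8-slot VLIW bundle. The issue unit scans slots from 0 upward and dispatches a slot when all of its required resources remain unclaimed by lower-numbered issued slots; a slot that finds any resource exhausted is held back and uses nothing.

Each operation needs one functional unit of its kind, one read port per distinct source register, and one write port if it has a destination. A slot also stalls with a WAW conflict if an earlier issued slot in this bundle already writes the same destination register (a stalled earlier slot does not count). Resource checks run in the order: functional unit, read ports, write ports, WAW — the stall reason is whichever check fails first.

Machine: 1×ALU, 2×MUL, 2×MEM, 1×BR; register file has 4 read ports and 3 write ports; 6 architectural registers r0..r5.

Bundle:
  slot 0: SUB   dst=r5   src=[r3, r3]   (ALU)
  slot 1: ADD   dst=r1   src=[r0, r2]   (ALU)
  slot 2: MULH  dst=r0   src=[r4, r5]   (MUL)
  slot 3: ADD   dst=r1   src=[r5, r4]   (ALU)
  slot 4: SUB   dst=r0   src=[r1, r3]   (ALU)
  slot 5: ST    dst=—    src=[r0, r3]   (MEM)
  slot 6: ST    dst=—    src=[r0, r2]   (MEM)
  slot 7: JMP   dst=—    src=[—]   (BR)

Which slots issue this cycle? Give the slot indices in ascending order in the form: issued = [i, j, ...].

#0 ALU src=r3,r3 dispatched  <A:0 Mu:2 Ld:2 B:1 rd:3 wr:2>
#1 ALU src=r0,r2 held:FU  <A:0 Mu:2 Ld:2 B:1 rd:3 wr:2>
#2 MUL src=r4,r5 dispatched  <A:0 Mu:1 Ld:2 B:1 rd:1 wr:1>
#3 ALU src=r5,r4 held:FU  <A:0 Mu:1 Ld:2 B:1 rd:1 wr:1>
#4 ALU src=r1,r3 held:FU  <A:0 Mu:1 Ld:2 B:1 rd:1 wr:1>
#5 MEM src=r0,r3 held:RD_PORT  <A:0 Mu:1 Ld:2 B:1 rd:1 wr:1>
#6 MEM src=r0,r2 held:RD_PORT  <A:0 Mu:1 Ld:2 B:1 rd:1 wr:1>
#7 BR src=- dispatched  <A:0 Mu:1 Ld:2 B:0 rd:1 wr:1>

issued = [0, 2, 7]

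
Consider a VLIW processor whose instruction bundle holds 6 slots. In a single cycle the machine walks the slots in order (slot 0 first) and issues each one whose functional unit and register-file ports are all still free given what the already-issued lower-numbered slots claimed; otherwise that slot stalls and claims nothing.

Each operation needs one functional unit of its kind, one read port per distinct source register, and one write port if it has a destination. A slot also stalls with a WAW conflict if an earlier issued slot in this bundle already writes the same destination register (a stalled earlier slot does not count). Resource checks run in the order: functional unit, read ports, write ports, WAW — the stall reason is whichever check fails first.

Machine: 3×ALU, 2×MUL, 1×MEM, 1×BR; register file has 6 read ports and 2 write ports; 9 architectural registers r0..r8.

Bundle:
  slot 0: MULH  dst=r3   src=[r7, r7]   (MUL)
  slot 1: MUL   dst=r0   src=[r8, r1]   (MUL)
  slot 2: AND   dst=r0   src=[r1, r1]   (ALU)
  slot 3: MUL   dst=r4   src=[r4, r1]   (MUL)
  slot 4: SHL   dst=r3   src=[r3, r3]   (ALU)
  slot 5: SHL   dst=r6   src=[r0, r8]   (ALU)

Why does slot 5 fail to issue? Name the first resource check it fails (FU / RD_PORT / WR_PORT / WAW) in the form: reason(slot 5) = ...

[0] MUL needs rd=1 wr=1: ok; after: ALU=3 MUL=1 MEM=1 BR=1, R=5, W=1
[1] MUL needs rd=2 wr=1: ok; after: ALU=3 MUL=0 MEM=1 BR=1, R=3, W=0
[2] ALU needs rd=1 wr=1: WR_PORT; after: ALU=3 MUL=0 MEM=1 BR=1, R=3, W=0
[3] MUL needs rd=2 wr=1: FU; after: ALU=3 MUL=0 MEM=1 BR=1, R=3, W=0
[4] ALU needs rd=1 wr=1: WR_PORT; after: ALU=3 MUL=0 MEM=1 BR=1, R=3, W=0
[5] ALU needs rd=2 wr=1: WR_PORT; after: ALU=3 MUL=0 MEM=1 BR=1, R=3, W=0

reason(slot 5) = WR_PORT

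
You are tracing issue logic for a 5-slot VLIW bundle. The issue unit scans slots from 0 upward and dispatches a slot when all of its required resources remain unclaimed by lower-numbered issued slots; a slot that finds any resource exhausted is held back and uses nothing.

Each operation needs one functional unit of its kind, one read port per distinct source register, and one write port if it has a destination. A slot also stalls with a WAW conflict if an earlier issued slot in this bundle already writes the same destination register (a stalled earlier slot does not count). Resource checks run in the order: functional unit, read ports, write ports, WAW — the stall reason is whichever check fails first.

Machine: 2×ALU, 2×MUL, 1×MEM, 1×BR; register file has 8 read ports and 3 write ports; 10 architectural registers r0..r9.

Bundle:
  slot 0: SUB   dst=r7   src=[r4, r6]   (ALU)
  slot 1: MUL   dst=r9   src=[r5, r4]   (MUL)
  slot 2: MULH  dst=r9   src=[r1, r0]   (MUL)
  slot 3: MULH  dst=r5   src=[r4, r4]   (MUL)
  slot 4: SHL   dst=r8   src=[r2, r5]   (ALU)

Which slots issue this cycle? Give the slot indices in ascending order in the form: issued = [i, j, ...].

issued = [0, 1, 3]

#0 ALU src=r4,r6 dispatched  <A:1 Mu:2 Ld:1 B:1 rd:6 wr:2>
#1 MUL src=r5,r4 dispatched  <A:1 Mu:1 Ld:1 B:1 rd:4 wr:1>
#2 MUL src=r1,r0 held:WAW  <A:1 Mu:1 Ld:1 B:1 rd:4 wr:1>
#3 MUL src=r4,r4 dispatched  <A:1 Mu:0 Ld:1 B:1 rd:3 wr:0>
#4 ALU src=r2,r5 held:WR_PORT  <A:1 Mu:0 Ld:1 B:1 rd:3 wr:0>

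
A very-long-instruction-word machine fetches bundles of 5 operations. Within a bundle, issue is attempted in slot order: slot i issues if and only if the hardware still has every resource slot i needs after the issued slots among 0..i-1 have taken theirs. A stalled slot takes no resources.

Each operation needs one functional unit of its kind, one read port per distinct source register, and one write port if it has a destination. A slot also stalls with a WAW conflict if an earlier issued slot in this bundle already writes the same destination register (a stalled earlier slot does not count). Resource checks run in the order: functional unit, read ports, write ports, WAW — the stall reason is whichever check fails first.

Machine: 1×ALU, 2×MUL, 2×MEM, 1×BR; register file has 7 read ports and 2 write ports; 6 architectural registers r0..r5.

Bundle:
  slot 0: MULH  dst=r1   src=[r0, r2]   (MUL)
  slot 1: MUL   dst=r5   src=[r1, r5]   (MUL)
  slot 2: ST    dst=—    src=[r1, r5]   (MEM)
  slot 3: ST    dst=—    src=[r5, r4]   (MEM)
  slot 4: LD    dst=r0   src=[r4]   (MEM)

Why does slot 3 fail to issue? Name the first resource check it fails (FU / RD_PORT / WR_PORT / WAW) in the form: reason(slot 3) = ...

  0. MUL→r1 ⇒ go  {1A/1Mu/2Ld/1B | 5r 1w}
  1. MUL→r5 ⇒ go  {1A/0Mu/2Ld/1B | 3r 0w}
  2. MEM ⇒ go  {1A/0Mu/1Ld/1B | 1r 0w}
  3. MEM ⇒ no(RD_PORT)  {1A/0Mu/1Ld/1B | 1r 0w}
  4. MEM→r0 ⇒ no(WR_PORT)  {1A/0Mu/1Ld/1B | 1r 0w}

reason(slot 3) = RD_PORT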